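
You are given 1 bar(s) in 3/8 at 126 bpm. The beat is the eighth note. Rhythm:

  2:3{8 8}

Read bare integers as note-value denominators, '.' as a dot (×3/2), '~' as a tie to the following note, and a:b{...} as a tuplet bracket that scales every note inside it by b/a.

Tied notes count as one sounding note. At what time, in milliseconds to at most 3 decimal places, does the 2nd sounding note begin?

note 2 onset = 3/2b = 714.286ms

1. 0.0ms @ 0 + 714.286ms (3/2)
2. 714.286ms @ 3/2 + 714.286ms (3/2)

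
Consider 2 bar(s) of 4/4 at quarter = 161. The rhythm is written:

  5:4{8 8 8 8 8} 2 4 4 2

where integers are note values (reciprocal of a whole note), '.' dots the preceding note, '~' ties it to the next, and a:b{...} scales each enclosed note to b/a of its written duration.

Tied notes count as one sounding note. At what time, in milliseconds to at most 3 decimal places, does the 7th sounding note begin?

note 7 onset = 4b = 1490.683ms

1. 0.0ms @ 0 + 149.068ms (2/5)
2. 149.068ms @ 2/5 + 149.068ms (2/5)
3. 298.137ms @ 4/5 + 149.068ms (2/5)
4. 447.205ms @ 6/5 + 149.068ms (2/5)
5. 596.273ms @ 8/5 + 149.068ms (2/5)
6. 745.342ms @ 2 + 745.342ms (2)
7. 1490.683ms @ 4 + 372.671ms (1)
8. 1863.354ms @ 5 + 372.671ms (1)
9. 2236.025ms @ 6 + 745.342ms (2)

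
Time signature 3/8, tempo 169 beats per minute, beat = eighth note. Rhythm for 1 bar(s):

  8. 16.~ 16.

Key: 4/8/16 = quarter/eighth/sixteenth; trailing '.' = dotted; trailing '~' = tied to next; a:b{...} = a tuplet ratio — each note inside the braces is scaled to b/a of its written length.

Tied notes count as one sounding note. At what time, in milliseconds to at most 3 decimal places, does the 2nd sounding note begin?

note 2 onset = 3/2b = 532.544ms

1. 0.0ms @ 0 + 532.544ms (3/2)
2. 532.544ms @ 3/2 + 532.544ms (3/2)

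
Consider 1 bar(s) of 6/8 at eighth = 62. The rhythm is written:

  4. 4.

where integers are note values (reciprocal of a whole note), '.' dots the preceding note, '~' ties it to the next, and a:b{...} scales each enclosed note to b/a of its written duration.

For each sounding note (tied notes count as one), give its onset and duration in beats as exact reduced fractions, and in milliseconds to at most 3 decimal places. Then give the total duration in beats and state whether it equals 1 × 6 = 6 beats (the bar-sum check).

1) 0.0ms=0b +2903.226ms=3b
2) 2903.226ms=3b +2903.226ms=3b
Σ=6b of 6 (62bpm 6/8) — PASS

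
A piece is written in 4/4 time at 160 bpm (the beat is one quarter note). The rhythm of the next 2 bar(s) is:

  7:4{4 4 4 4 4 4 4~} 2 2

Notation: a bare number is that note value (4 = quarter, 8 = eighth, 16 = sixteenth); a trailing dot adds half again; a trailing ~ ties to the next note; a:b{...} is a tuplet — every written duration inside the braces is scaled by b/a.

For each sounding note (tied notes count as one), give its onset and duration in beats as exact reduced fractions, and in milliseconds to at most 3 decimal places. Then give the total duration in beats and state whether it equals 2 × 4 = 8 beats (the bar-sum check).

1) 0.0ms=0b +214.286ms=4/7b
2) 214.286ms=4/7b +214.286ms=4/7b
3) 428.571ms=8/7b +214.286ms=4/7b
4) 642.857ms=12/7b +214.286ms=4/7b
5) 857.143ms=16/7b +214.286ms=4/7b
6) 1071.429ms=20/7b +214.286ms=4/7b
7) 1285.714ms=24/7b +964.286ms=18/7b
8) 2250.0ms=6b +750.0ms=2b
Σ=8b of 8 (160bpm 4/4) — PASS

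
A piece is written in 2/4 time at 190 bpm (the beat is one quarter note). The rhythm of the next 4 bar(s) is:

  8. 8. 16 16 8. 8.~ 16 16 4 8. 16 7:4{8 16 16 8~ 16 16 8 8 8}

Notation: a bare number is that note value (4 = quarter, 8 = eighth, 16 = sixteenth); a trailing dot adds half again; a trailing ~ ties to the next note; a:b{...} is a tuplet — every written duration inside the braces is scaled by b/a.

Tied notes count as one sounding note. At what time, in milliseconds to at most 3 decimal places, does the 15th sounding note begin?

1. 0.0ms @ 0 + 236.842ms (3/4)
2. 236.842ms @ 3/4 + 236.842ms (3/4)
3. 473.684ms @ 3/2 + 78.947ms (1/4)
4. 552.632ms @ 7/4 + 78.947ms (1/4)
5. 631.579ms @ 2 + 236.842ms (3/4)
6. 868.421ms @ 11/4 + 315.789ms (1)
7. 1184.211ms @ 15/4 + 78.947ms (1/4)
8. 1263.158ms @ 4 + 315.789ms (1)
9. 1578.947ms @ 5 + 236.842ms (3/4)
10. 1815.789ms @ 23/4 + 78.947ms (1/4)
11. 1894.737ms @ 6 + 90.226ms (2/7)
12. 1984.962ms @ 44/7 + 45.113ms (1/7)
13. 2030.075ms @ 45/7 + 45.113ms (1/7)
14. 2075.188ms @ 46/7 + 135.338ms (3/7)
15. 2210.526ms @ 7 + 45.113ms (1/7)
16. 2255.639ms @ 50/7 + 90.226ms (2/7)
17. 2345.865ms @ 52/7 + 90.226ms (2/7)
18. 2436.09ms @ 54/7 + 90.226ms (2/7)

note 15 onset = 7b = 2210.526ms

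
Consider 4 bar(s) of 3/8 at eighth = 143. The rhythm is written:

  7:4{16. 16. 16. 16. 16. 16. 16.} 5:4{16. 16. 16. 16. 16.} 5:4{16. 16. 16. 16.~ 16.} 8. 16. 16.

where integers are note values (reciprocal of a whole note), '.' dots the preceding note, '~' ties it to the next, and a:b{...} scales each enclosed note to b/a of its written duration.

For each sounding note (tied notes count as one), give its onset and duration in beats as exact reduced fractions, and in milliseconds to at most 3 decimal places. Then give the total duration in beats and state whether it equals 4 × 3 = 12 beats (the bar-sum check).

1) 0.0ms=0b +179.82ms=3/7b
2) 179.82ms=3/7b +179.82ms=3/7b
3) 359.64ms=6/7b +179.82ms=3/7b
4) 539.461ms=9/7b +179.82ms=3/7b
5) 719.281ms=12/7b +179.82ms=3/7b
6) 899.101ms=15/7b +179.82ms=3/7b
7) 1078.921ms=18/7b +179.82ms=3/7b
8) 1258.741ms=3b +251.748ms=3/5b
9) 1510.49ms=18/5b +251.748ms=3/5b
10) 1762.238ms=21/5b +251.748ms=3/5b
11) 2013.986ms=24/5b +251.748ms=3/5b
12) 2265.734ms=27/5b +251.748ms=3/5b
13) 2517.483ms=6b +251.748ms=3/5b
14) 2769.231ms=33/5b +251.748ms=3/5b
15) 3020.979ms=36/5b +251.748ms=3/5b
16) 3272.727ms=39/5b +503.497ms=6/5b
17) 3776.224ms=9b +629.371ms=3/2b
18) 4405.594ms=21/2b +314.685ms=3/4b
19) 4720.28ms=45/4b +314.685ms=3/4b
Σ=12b of 12 (143bpm 3/8) — PASS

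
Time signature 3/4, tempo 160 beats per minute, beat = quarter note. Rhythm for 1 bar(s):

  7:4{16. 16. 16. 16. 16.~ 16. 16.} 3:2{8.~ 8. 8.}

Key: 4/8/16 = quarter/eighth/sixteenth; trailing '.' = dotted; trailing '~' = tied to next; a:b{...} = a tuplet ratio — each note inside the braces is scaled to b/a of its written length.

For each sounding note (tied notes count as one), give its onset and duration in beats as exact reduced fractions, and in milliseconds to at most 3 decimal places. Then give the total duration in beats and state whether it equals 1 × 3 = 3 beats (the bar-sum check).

1) 0.0ms=0b +80.357ms=3/14b
2) 80.357ms=3/14b +80.357ms=3/14b
3) 160.714ms=3/7b +80.357ms=3/14b
4) 241.071ms=9/14b +80.357ms=3/14b
5) 321.429ms=6/7b +160.714ms=3/7b
6) 482.143ms=9/7b +80.357ms=3/14b
7) 562.5ms=3/2b +375.0ms=1b
8) 937.5ms=5/2b +187.5ms=1/2b
Σ=3b of 3 (160bpm 3/4) — PASS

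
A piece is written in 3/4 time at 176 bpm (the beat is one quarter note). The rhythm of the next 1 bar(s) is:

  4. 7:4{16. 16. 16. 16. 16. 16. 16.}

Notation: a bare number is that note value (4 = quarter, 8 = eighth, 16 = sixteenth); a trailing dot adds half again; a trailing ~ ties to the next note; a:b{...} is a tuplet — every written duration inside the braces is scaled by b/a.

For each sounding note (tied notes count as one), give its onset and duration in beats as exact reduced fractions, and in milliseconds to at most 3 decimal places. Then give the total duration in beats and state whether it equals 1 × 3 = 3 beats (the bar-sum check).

1) 0.0ms=0b +511.364ms=3/2b
2) 511.364ms=3/2b +73.052ms=3/14b
3) 584.416ms=12/7b +73.052ms=3/14b
4) 657.468ms=27/14b +73.052ms=3/14b
5) 730.519ms=15/7b +73.052ms=3/14b
6) 803.571ms=33/14b +73.052ms=3/14b
7) 876.623ms=18/7b +73.052ms=3/14b
8) 949.675ms=39/14b +73.052ms=3/14b
Σ=3b of 3 (176bpm 3/4) — PASS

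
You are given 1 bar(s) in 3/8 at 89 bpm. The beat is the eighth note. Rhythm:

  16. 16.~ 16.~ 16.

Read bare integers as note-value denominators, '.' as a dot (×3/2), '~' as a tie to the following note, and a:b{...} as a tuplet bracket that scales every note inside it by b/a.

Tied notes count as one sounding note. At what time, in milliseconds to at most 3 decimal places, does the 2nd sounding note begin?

note 2 onset = 3/4b = 505.618ms

1. 0.0ms @ 0 + 505.618ms (3/4)
2. 505.618ms @ 3/4 + 1516.854ms (9/4)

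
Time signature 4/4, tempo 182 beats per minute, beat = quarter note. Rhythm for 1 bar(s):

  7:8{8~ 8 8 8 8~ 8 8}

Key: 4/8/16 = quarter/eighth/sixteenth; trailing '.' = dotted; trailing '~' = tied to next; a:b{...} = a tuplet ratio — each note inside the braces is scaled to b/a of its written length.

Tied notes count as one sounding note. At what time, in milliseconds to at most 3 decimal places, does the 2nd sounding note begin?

note 2 onset = 8/7b = 376.766ms

1. 0.0ms @ 0 + 376.766ms (8/7)
2. 376.766ms @ 8/7 + 188.383ms (4/7)
3. 565.149ms @ 12/7 + 188.383ms (4/7)
4. 753.532ms @ 16/7 + 376.766ms (8/7)
5. 1130.298ms @ 24/7 + 188.383ms (4/7)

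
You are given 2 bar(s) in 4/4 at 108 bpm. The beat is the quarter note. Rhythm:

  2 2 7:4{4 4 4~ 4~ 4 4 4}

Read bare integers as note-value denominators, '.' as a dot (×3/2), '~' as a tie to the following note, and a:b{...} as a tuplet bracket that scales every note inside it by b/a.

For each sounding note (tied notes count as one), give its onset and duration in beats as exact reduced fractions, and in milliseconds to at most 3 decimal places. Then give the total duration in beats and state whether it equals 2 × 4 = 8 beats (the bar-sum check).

1) 0.0ms=0b +1111.111ms=2b
2) 1111.111ms=2b +1111.111ms=2b
3) 2222.222ms=4b +317.46ms=4/7b
4) 2539.683ms=32/7b +317.46ms=4/7b
5) 2857.143ms=36/7b +952.381ms=12/7b
6) 3809.524ms=48/7b +317.46ms=4/7b
7) 4126.984ms=52/7b +317.46ms=4/7b
Σ=8b of 8 (108bpm 4/4) — PASS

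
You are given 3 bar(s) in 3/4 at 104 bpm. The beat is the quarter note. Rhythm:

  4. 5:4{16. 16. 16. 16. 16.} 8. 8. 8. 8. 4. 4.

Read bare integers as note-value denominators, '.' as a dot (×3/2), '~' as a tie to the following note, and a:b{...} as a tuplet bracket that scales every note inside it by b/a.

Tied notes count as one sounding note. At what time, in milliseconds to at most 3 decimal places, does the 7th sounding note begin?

1. 0.0ms @ 0 + 865.385ms (3/2)
2. 865.385ms @ 3/2 + 173.077ms (3/10)
3. 1038.462ms @ 9/5 + 173.077ms (3/10)
4. 1211.538ms @ 21/10 + 173.077ms (3/10)
5. 1384.615ms @ 12/5 + 173.077ms (3/10)
6. 1557.692ms @ 27/10 + 173.077ms (3/10)
7. 1730.769ms @ 3 + 432.692ms (3/4)
8. 2163.462ms @ 15/4 + 432.692ms (3/4)
9. 2596.154ms @ 9/2 + 432.692ms (3/4)
10. 3028.846ms @ 21/4 + 432.692ms (3/4)
11. 3461.538ms @ 6 + 865.385ms (3/2)
12. 4326.923ms @ 15/2 + 865.385ms (3/2)

note 7 onset = 3b = 1730.769ms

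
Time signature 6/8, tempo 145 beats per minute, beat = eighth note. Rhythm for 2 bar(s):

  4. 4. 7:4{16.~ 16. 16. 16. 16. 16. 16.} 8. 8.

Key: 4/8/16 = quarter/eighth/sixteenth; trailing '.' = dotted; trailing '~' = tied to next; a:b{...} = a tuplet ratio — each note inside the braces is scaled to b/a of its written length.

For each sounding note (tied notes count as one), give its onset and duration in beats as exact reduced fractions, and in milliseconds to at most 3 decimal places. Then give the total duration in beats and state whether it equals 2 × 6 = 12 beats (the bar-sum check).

1) 0.0ms=0b +1241.379ms=3b
2) 1241.379ms=3b +1241.379ms=3b
3) 2482.759ms=6b +354.68ms=6/7b
4) 2837.438ms=48/7b +177.34ms=3/7b
5) 3014.778ms=51/7b +177.34ms=3/7b
6) 3192.118ms=54/7b +177.34ms=3/7b
7) 3369.458ms=57/7b +177.34ms=3/7b
8) 3546.798ms=60/7b +177.34ms=3/7b
9) 3724.138ms=9b +620.69ms=3/2b
10) 4344.828ms=21/2b +620.69ms=3/2b
Σ=12b of 12 (145bpm 6/8) — PASS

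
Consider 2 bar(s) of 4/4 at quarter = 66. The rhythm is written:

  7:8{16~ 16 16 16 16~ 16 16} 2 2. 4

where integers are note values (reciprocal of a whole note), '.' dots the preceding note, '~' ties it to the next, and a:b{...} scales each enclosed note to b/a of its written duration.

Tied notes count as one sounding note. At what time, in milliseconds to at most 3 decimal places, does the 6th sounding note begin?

1. 0.0ms @ 0 + 519.481ms (4/7)
2. 519.481ms @ 4/7 + 259.74ms (2/7)
3. 779.221ms @ 6/7 + 259.74ms (2/7)
4. 1038.961ms @ 8/7 + 519.481ms (4/7)
5. 1558.442ms @ 12/7 + 259.74ms (2/7)
6. 1818.182ms @ 2 + 1818.182ms (2)
7. 3636.364ms @ 4 + 2727.273ms (3)
8. 6363.636ms @ 7 + 909.091ms (1)

note 6 onset = 2b = 1818.182ms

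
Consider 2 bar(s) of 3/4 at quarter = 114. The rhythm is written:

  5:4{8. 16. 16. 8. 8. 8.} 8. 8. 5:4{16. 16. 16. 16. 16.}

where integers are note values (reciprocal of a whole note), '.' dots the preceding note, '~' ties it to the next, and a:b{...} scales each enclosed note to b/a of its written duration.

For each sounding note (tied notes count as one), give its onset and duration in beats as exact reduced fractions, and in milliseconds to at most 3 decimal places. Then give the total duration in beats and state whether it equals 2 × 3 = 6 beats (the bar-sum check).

1) 0.0ms=0b +315.789ms=3/5b
2) 315.789ms=3/5b +157.895ms=3/10b
3) 473.684ms=9/10b +157.895ms=3/10b
4) 631.579ms=6/5b +315.789ms=3/5b
5) 947.368ms=9/5b +315.789ms=3/5b
6) 1263.158ms=12/5b +315.789ms=3/5b
7) 1578.947ms=3b +394.737ms=3/4b
8) 1973.684ms=15/4b +394.737ms=3/4b
9) 2368.421ms=9/2b +157.895ms=3/10b
10) 2526.316ms=24/5b +157.895ms=3/10b
11) 2684.211ms=51/10b +157.895ms=3/10b
12) 2842.105ms=27/5b +157.895ms=3/10b
13) 3000.0ms=57/10b +157.895ms=3/10b
Σ=6b of 6 (114bpm 3/4) — PASS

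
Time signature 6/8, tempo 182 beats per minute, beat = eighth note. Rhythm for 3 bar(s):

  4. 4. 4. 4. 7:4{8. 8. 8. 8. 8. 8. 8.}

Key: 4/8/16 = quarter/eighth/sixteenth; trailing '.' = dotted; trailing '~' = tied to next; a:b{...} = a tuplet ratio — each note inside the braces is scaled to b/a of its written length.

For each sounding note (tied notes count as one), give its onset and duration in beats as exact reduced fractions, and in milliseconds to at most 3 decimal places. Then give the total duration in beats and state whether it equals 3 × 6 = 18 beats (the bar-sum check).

1) 0.0ms=0b +989.011ms=3b
2) 989.011ms=3b +989.011ms=3b
3) 1978.022ms=6b +989.011ms=3b
4) 2967.033ms=9b +989.011ms=3b
5) 3956.044ms=12b +282.575ms=6/7b
6) 4238.619ms=90/7b +282.575ms=6/7b
7) 4521.193ms=96/7b +282.575ms=6/7b
8) 4803.768ms=102/7b +282.575ms=6/7b
9) 5086.342ms=108/7b +282.575ms=6/7b
10) 5368.917ms=114/7b +282.575ms=6/7b
11) 5651.491ms=120/7b +282.575ms=6/7b
Σ=18b of 18 (182bpm 6/8) — PASS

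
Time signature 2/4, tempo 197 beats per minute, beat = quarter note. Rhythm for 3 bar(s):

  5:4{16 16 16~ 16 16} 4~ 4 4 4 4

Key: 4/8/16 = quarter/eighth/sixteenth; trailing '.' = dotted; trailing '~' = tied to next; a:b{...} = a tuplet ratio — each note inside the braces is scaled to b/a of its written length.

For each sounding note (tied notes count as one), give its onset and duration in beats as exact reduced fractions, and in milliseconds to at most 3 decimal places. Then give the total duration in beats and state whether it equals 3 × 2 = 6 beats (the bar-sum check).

1) 0.0ms=0b +60.914ms=1/5b
2) 60.914ms=1/5b +60.914ms=1/5b
3) 121.827ms=2/5b +121.827ms=2/5b
4) 243.655ms=4/5b +60.914ms=1/5b
5) 304.569ms=1b +609.137ms=2b
6) 913.706ms=3b +304.569ms=1b
7) 1218.274ms=4b +304.569ms=1b
8) 1522.843ms=5b +304.569ms=1b
Σ=6b of 6 (197bpm 2/4) — PASS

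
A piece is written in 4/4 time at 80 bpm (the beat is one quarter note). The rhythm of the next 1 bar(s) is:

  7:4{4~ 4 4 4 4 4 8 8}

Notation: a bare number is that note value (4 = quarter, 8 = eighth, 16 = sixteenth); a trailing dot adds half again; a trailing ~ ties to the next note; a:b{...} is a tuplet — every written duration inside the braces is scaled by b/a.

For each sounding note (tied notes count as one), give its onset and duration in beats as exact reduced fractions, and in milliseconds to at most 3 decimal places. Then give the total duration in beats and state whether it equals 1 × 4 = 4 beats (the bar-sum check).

1) 0.0ms=0b +857.143ms=8/7b
2) 857.143ms=8/7b +428.571ms=4/7b
3) 1285.714ms=12/7b +428.571ms=4/7b
4) 1714.286ms=16/7b +428.571ms=4/7b
5) 2142.857ms=20/7b +428.571ms=4/7b
6) 2571.429ms=24/7b +214.286ms=2/7b
7) 2785.714ms=26/7b +214.286ms=2/7b
Σ=4b of 4 (80bpm 4/4) — PASS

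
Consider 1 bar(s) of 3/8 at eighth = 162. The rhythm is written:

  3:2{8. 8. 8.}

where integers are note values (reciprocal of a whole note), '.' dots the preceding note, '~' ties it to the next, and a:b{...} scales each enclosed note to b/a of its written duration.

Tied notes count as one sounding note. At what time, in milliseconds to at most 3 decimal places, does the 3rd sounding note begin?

1. 0.0ms @ 0 + 370.37ms (1)
2. 370.37ms @ 1 + 370.37ms (1)
3. 740.741ms @ 2 + 370.37ms (1)

note 3 onset = 2b = 740.741ms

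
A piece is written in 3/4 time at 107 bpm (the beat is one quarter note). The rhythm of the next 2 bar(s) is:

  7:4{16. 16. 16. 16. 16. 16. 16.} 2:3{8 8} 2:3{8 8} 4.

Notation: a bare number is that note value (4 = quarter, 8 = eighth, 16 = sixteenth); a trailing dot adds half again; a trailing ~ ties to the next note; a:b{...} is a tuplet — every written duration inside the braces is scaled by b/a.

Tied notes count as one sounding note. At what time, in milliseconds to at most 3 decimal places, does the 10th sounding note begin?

1. 0.0ms @ 0 + 120.16ms (3/14)
2. 120.16ms @ 3/14 + 120.16ms (3/14)
3. 240.32ms @ 3/7 + 120.16ms (3/14)
4. 360.481ms @ 9/14 + 120.16ms (3/14)
5. 480.641ms @ 6/7 + 120.16ms (3/14)
6. 600.801ms @ 15/14 + 120.16ms (3/14)
7. 720.961ms @ 9/7 + 120.16ms (3/14)
8. 841.121ms @ 3/2 + 420.561ms (3/4)
9. 1261.682ms @ 9/4 + 420.561ms (3/4)
10. 1682.243ms @ 3 + 420.561ms (3/4)
11. 2102.804ms @ 15/4 + 420.561ms (3/4)
12. 2523.364ms @ 9/2 + 841.121ms (3/2)

note 10 onset = 3b = 1682.243ms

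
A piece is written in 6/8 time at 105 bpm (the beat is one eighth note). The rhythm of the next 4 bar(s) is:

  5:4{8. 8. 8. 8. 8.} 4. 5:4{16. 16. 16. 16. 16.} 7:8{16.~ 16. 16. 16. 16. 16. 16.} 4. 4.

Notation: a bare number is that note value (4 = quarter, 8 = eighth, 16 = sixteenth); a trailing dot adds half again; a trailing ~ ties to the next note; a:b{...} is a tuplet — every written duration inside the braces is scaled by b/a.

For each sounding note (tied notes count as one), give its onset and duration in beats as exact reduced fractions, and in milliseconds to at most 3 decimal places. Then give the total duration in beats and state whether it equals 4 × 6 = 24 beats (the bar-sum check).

1) 0.0ms=0b +685.714ms=6/5b
2) 685.714ms=6/5b +685.714ms=6/5b
3) 1371.429ms=12/5b +685.714ms=6/5b
4) 2057.143ms=18/5b +685.714ms=6/5b
5) 2742.857ms=24/5b +685.714ms=6/5b
6) 3428.571ms=6b +1714.286ms=3b
7) 5142.857ms=9b +342.857ms=3/5b
8) 5485.714ms=48/5b +342.857ms=3/5b
9) 5828.571ms=51/5b +342.857ms=3/5b
10) 6171.429ms=54/5b +342.857ms=3/5b
11) 6514.286ms=57/5b +342.857ms=3/5b
12) 6857.143ms=12b +979.592ms=12/7b
13) 7836.735ms=96/7b +489.796ms=6/7b
14) 8326.531ms=102/7b +489.796ms=6/7b
15) 8816.327ms=108/7b +489.796ms=6/7b
16) 9306.122ms=114/7b +489.796ms=6/7b
17) 9795.918ms=120/7b +489.796ms=6/7b
18) 10285.714ms=18b +1714.286ms=3b
19) 12000.0ms=21b +1714.286ms=3b
Σ=24b of 24 (105bpm 6/8) — PASS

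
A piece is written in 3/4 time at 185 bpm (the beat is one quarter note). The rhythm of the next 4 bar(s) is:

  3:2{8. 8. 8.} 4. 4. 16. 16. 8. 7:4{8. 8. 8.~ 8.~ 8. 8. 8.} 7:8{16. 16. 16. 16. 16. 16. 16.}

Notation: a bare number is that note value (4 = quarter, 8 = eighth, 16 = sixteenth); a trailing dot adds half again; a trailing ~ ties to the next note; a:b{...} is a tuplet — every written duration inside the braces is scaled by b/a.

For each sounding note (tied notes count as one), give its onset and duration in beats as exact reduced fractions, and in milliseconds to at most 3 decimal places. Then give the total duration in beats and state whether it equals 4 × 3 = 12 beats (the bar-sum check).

1) 0.0ms=0b +162.162ms=1/2b
2) 162.162ms=1/2b +162.162ms=1/2b
3) 324.324ms=1b +162.162ms=1/2b
4) 486.486ms=3/2b +486.486ms=3/2b
5) 972.973ms=3b +486.486ms=3/2b
6) 1459.459ms=9/2b +121.622ms=3/8b
7) 1581.081ms=39/8b +121.622ms=3/8b
8) 1702.703ms=21/4b +243.243ms=3/4b
9) 1945.946ms=6b +138.996ms=3/7b
10) 2084.942ms=45/7b +138.996ms=3/7b
11) 2223.938ms=48/7b +416.988ms=9/7b
12) 2640.927ms=57/7b +138.996ms=3/7b
13) 2779.923ms=60/7b +138.996ms=3/7b
14) 2918.919ms=9b +138.996ms=3/7b
15) 3057.915ms=66/7b +138.996ms=3/7b
16) 3196.911ms=69/7b +138.996ms=3/7b
17) 3335.907ms=72/7b +138.996ms=3/7b
18) 3474.903ms=75/7b +138.996ms=3/7b
19) 3613.9ms=78/7b +138.996ms=3/7b
20) 3752.896ms=81/7b +138.996ms=3/7b
Σ=12b of 12 (185bpm 3/4) — PASS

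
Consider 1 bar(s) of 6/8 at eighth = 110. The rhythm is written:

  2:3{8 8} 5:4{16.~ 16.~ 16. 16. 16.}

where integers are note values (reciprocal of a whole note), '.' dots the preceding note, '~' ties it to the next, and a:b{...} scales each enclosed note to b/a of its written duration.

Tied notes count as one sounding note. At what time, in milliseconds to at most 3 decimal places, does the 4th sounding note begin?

1. 0.0ms @ 0 + 818.182ms (3/2)
2. 818.182ms @ 3/2 + 818.182ms (3/2)
3. 1636.364ms @ 3 + 981.818ms (9/5)
4. 2618.182ms @ 24/5 + 327.273ms (3/5)
5. 2945.455ms @ 27/5 + 327.273ms (3/5)

note 4 onset = 24/5b = 2618.182ms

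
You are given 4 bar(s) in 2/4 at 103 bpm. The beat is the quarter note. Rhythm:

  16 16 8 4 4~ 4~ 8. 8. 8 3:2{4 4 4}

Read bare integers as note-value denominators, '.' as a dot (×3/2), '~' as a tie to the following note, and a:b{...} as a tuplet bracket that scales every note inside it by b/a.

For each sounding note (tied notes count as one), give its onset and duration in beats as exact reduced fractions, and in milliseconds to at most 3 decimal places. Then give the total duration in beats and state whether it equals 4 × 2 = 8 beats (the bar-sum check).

1) 0.0ms=0b +145.631ms=1/4b
2) 145.631ms=1/4b +145.631ms=1/4b
3) 291.262ms=1/2b +291.262ms=1/2b
4) 582.524ms=1b +582.524ms=1b
5) 1165.049ms=2b +1601.942ms=11/4b
6) 2766.99ms=19/4b +436.893ms=3/4b
7) 3203.883ms=11/2b +291.262ms=1/2b
8) 3495.146ms=6b +388.35ms=2/3b
9) 3883.495ms=20/3b +388.35ms=2/3b
10) 4271.845ms=22/3b +388.35ms=2/3b
Σ=8b of 8 (103bpm 2/4) — PASS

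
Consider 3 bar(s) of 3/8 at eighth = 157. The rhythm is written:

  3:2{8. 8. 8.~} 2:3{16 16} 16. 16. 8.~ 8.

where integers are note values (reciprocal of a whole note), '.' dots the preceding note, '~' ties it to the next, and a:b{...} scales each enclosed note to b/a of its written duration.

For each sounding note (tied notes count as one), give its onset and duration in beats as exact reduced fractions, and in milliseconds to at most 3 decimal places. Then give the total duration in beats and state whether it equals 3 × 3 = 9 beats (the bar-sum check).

1) 0.0ms=0b +382.166ms=1b
2) 382.166ms=1b +382.166ms=1b
3) 764.331ms=2b +668.79ms=7/4b
4) 1433.121ms=15/4b +286.624ms=3/4b
5) 1719.745ms=9/2b +286.624ms=3/4b
6) 2006.369ms=21/4b +286.624ms=3/4b
7) 2292.994ms=6b +1146.497ms=3b
Σ=9b of 9 (157bpm 3/8) — PASS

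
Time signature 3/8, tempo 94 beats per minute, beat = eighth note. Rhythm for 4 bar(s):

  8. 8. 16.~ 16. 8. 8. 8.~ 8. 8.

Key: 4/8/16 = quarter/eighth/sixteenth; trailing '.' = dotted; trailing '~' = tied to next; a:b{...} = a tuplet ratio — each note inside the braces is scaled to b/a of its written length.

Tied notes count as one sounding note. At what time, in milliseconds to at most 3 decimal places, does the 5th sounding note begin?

1. 0.0ms @ 0 + 957.447ms (3/2)
2. 957.447ms @ 3/2 + 957.447ms (3/2)
3. 1914.894ms @ 3 + 957.447ms (3/2)
4. 2872.34ms @ 9/2 + 957.447ms (3/2)
5. 3829.787ms @ 6 + 957.447ms (3/2)
6. 4787.234ms @ 15/2 + 1914.894ms (3)
7. 6702.128ms @ 21/2 + 957.447ms (3/2)

note 5 onset = 6b = 3829.787ms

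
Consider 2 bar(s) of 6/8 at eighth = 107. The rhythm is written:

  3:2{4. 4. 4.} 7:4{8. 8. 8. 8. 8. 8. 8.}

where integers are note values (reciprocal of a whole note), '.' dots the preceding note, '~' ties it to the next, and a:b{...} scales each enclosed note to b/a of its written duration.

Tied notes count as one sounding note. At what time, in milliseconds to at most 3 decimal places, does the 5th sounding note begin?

1. 0.0ms @ 0 + 1121.495ms (2)
2. 1121.495ms @ 2 + 1121.495ms (2)
3. 2242.991ms @ 4 + 1121.495ms (2)
4. 3364.486ms @ 6 + 480.641ms (6/7)
5. 3845.127ms @ 48/7 + 480.641ms (6/7)
6. 4325.768ms @ 54/7 + 480.641ms (6/7)
7. 4806.409ms @ 60/7 + 480.641ms (6/7)
8. 5287.049ms @ 66/7 + 480.641ms (6/7)
9. 5767.69ms @ 72/7 + 480.641ms (6/7)
10. 6248.331ms @ 78/7 + 480.641ms (6/7)

note 5 onset = 48/7b = 3845.127ms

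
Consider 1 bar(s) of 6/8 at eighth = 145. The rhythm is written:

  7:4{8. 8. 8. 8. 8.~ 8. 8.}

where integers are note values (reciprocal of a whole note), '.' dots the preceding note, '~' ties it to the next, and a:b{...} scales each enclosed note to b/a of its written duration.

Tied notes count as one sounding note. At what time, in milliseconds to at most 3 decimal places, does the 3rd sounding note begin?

1. 0.0ms @ 0 + 354.68ms (6/7)
2. 354.68ms @ 6/7 + 354.68ms (6/7)
3. 709.36ms @ 12/7 + 354.68ms (6/7)
4. 1064.039ms @ 18/7 + 354.68ms (6/7)
5. 1418.719ms @ 24/7 + 709.36ms (12/7)
6. 2128.079ms @ 36/7 + 354.68ms (6/7)

note 3 onset = 12/7b = 709.36ms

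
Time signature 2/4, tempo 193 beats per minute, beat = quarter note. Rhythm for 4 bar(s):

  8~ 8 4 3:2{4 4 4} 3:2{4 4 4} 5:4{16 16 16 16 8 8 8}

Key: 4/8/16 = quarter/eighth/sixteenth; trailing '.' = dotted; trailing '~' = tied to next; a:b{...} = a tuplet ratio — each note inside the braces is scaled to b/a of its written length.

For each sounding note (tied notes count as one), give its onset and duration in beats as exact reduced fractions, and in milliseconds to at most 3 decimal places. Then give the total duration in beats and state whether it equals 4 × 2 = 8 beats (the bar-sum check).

1) 0.0ms=0b +310.881ms=1b
2) 310.881ms=1b +310.881ms=1b
3) 621.762ms=2b +207.254ms=2/3b
4) 829.016ms=8/3b +207.254ms=2/3b
5) 1036.269ms=10/3b +207.254ms=2/3b
6) 1243.523ms=4b +207.254ms=2/3b
7) 1450.777ms=14/3b +207.254ms=2/3b
8) 1658.031ms=16/3b +207.254ms=2/3b
9) 1865.285ms=6b +62.176ms=1/5b
10) 1927.461ms=31/5b +62.176ms=1/5b
11) 1989.637ms=32/5b +62.176ms=1/5b
12) 2051.813ms=33/5b +62.176ms=1/5b
13) 2113.99ms=34/5b +124.352ms=2/5b
14) 2238.342ms=36/5b +124.352ms=2/5b
15) 2362.694ms=38/5b +124.352ms=2/5b
Σ=8b of 8 (193bpm 2/4) — PASS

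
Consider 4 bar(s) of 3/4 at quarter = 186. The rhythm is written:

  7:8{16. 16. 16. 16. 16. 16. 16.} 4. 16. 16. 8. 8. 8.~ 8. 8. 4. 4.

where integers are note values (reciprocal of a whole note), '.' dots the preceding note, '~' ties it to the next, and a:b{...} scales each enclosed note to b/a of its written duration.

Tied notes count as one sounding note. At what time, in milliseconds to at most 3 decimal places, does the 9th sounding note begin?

1. 0.0ms @ 0 + 138.249ms (3/7)
2. 138.249ms @ 3/7 + 138.249ms (3/7)
3. 276.498ms @ 6/7 + 138.249ms (3/7)
4. 414.747ms @ 9/7 + 138.249ms (3/7)
5. 552.995ms @ 12/7 + 138.249ms (3/7)
6. 691.244ms @ 15/7 + 138.249ms (3/7)
7. 829.493ms @ 18/7 + 138.249ms (3/7)
8. 967.742ms @ 3 + 483.871ms (3/2)
9. 1451.613ms @ 9/2 + 120.968ms (3/8)
10. 1572.581ms @ 39/8 + 120.968ms (3/8)
11. 1693.548ms @ 21/4 + 241.935ms (3/4)
12. 1935.484ms @ 6 + 241.935ms (3/4)
13. 2177.419ms @ 27/4 + 483.871ms (3/2)
14. 2661.29ms @ 33/4 + 241.935ms (3/4)
15. 2903.226ms @ 9 + 483.871ms (3/2)
16. 3387.097ms @ 21/2 + 483.871ms (3/2)

note 9 onset = 9/2b = 1451.613ms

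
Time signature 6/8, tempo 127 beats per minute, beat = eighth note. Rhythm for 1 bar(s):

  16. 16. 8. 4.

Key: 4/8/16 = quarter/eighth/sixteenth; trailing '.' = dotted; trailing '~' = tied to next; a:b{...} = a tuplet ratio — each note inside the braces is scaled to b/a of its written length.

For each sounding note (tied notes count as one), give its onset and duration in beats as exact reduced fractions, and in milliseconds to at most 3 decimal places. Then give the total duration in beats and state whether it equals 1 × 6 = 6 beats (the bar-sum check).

1) 0.0ms=0b +354.331ms=3/4b
2) 354.331ms=3/4b +354.331ms=3/4b
3) 708.661ms=3/2b +708.661ms=3/2b
4) 1417.323ms=3b +1417.323ms=3b
Σ=6b of 6 (127bpm 6/8) — PASS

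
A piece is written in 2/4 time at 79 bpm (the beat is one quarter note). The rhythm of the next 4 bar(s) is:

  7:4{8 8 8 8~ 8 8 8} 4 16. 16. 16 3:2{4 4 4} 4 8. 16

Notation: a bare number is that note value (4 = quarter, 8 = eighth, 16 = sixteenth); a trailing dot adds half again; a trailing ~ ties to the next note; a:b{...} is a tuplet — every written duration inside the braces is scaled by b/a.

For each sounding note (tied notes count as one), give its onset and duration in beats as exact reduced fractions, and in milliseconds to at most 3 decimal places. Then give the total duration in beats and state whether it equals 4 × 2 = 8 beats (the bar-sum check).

1) 0.0ms=0b +216.998ms=2/7b
2) 216.998ms=2/7b +216.998ms=2/7b
3) 433.996ms=4/7b +216.998ms=2/7b
4) 650.995ms=6/7b +433.996ms=4/7b
5) 1084.991ms=10/7b +216.998ms=2/7b
6) 1301.989ms=12/7b +216.998ms=2/7b
7) 1518.987ms=2b +759.494ms=1b
8) 2278.481ms=3b +284.81ms=3/8b
9) 2563.291ms=27/8b +284.81ms=3/8b
10) 2848.101ms=15/4b +189.873ms=1/4b
11) 3037.975ms=4b +506.329ms=2/3b
12) 3544.304ms=14/3b +506.329ms=2/3b
13) 4050.633ms=16/3b +506.329ms=2/3b
14) 4556.962ms=6b +759.494ms=1b
15) 5316.456ms=7b +569.62ms=3/4b
16) 5886.076ms=31/4b +189.873ms=1/4b
Σ=8b of 8 (79bpm 2/4) — PASS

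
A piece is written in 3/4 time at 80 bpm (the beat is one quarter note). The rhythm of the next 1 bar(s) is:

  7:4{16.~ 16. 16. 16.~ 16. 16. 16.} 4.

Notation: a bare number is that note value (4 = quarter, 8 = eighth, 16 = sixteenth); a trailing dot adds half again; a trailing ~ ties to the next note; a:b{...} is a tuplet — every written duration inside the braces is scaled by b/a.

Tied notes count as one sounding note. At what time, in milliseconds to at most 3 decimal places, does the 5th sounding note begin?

1. 0.0ms @ 0 + 321.429ms (3/7)
2. 321.429ms @ 3/7 + 160.714ms (3/14)
3. 482.143ms @ 9/14 + 321.429ms (3/7)
4. 803.571ms @ 15/14 + 160.714ms (3/14)
5. 964.286ms @ 9/7 + 160.714ms (3/14)
6. 1125.0ms @ 3/2 + 1125.0ms (3/2)

note 5 onset = 9/7b = 964.286ms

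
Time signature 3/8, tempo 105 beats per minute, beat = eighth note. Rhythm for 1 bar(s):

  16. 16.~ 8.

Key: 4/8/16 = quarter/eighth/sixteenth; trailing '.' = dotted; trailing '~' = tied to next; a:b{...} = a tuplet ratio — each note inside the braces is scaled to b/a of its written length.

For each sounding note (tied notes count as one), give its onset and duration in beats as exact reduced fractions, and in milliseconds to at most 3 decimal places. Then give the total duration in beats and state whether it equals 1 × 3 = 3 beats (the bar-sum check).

1) 0.0ms=0b +428.571ms=3/4b
2) 428.571ms=3/4b +1285.714ms=9/4b
Σ=3b of 3 (105bpm 3/8) — PASS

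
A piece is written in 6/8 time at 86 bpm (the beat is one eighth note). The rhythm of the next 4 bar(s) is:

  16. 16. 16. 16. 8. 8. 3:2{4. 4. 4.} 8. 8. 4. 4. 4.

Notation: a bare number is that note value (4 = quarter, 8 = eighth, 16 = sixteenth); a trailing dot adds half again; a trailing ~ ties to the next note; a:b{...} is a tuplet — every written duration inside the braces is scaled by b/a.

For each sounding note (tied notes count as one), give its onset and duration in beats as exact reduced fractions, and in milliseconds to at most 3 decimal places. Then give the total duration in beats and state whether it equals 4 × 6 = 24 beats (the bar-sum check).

1) 0.0ms=0b +523.256ms=3/4b
2) 523.256ms=3/4b +523.256ms=3/4b
3) 1046.512ms=3/2b +523.256ms=3/4b
4) 1569.767ms=9/4b +523.256ms=3/4b
5) 2093.023ms=3b +1046.512ms=3/2b
6) 3139.535ms=9/2b +1046.512ms=3/2b
7) 4186.047ms=6b +1395.349ms=2b
8) 5581.395ms=8b +1395.349ms=2b
9) 6976.744ms=10b +1395.349ms=2b
10) 8372.093ms=12b +1046.512ms=3/2b
11) 9418.605ms=27/2b +1046.512ms=3/2b
12) 10465.116ms=15b +2093.023ms=3b
13) 12558.14ms=18b +2093.023ms=3b
14) 14651.163ms=21b +2093.023ms=3b
Σ=24b of 24 (86bpm 6/8) — PASS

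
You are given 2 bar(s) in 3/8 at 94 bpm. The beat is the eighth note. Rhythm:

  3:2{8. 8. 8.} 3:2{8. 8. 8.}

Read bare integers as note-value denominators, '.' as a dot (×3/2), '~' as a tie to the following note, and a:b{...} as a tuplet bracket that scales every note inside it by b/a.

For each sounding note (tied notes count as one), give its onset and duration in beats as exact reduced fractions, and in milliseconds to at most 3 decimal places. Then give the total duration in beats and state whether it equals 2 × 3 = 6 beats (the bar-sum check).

1) 0.0ms=0b +638.298ms=1b
2) 638.298ms=1b +638.298ms=1b
3) 1276.596ms=2b +638.298ms=1b
4) 1914.894ms=3b +638.298ms=1b
5) 2553.191ms=4b +638.298ms=1b
6) 3191.489ms=5b +638.298ms=1b
Σ=6b of 6 (94bpm 3/8) — PASS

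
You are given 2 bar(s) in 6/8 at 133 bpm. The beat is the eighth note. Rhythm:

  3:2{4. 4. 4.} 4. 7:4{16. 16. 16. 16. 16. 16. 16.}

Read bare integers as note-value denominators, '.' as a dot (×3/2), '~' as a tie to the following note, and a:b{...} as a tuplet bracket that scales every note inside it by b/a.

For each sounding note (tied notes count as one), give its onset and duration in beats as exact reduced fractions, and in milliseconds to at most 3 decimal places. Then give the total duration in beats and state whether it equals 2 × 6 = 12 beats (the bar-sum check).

1) 0.0ms=0b +902.256ms=2b
2) 902.256ms=2b +902.256ms=2b
3) 1804.511ms=4b +902.256ms=2b
4) 2706.767ms=6b +1353.383ms=3b
5) 4060.15ms=9b +193.34ms=3/7b
6) 4253.491ms=66/7b +193.34ms=3/7b
7) 4446.831ms=69/7b +193.34ms=3/7b
8) 4640.172ms=72/7b +193.34ms=3/7b
9) 4833.512ms=75/7b +193.34ms=3/7b
10) 5026.853ms=78/7b +193.34ms=3/7b
11) 5220.193ms=81/7b +193.34ms=3/7b
Σ=12b of 12 (133bpm 6/8) — PASS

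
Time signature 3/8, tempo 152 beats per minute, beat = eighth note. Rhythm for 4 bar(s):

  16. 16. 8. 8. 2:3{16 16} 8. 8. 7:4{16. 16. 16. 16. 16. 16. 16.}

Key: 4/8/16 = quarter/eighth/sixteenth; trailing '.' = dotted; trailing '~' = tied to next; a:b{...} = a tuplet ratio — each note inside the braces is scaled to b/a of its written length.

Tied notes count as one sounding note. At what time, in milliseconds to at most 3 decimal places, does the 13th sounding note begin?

1. 0.0ms @ 0 + 296.053ms (3/4)
2. 296.053ms @ 3/4 + 296.053ms (3/4)
3. 592.105ms @ 3/2 + 592.105ms (3/2)
4. 1184.211ms @ 3 + 592.105ms (3/2)
5. 1776.316ms @ 9/2 + 296.053ms (3/4)
6. 2072.368ms @ 21/4 + 296.053ms (3/4)
7. 2368.421ms @ 6 + 592.105ms (3/2)
8. 2960.526ms @ 15/2 + 592.105ms (3/2)
9. 3552.632ms @ 9 + 169.173ms (3/7)
10. 3721.805ms @ 66/7 + 169.173ms (3/7)
11. 3890.977ms @ 69/7 + 169.173ms (3/7)
12. 4060.15ms @ 72/7 + 169.173ms (3/7)
13. 4229.323ms @ 75/7 + 169.173ms (3/7)
14. 4398.496ms @ 78/7 + 169.173ms (3/7)
15. 4567.669ms @ 81/7 + 169.173ms (3/7)

note 13 onset = 75/7b = 4229.323ms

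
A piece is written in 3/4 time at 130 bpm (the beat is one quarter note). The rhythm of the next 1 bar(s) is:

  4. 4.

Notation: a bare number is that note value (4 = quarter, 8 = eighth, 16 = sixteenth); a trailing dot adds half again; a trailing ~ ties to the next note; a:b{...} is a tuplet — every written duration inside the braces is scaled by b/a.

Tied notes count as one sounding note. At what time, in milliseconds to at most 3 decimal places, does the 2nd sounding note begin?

1. 0.0ms @ 0 + 692.308ms (3/2)
2. 692.308ms @ 3/2 + 692.308ms (3/2)

note 2 onset = 3/2b = 692.308ms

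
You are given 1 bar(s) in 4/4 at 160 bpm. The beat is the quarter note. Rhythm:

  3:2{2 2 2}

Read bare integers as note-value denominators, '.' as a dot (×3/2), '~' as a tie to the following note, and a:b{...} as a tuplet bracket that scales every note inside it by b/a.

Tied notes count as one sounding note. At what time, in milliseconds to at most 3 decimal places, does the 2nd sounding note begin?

1. 0.0ms @ 0 + 500.0ms (4/3)
2. 500.0ms @ 4/3 + 500.0ms (4/3)
3. 1000.0ms @ 8/3 + 500.0ms (4/3)

note 2 onset = 4/3b = 500.0ms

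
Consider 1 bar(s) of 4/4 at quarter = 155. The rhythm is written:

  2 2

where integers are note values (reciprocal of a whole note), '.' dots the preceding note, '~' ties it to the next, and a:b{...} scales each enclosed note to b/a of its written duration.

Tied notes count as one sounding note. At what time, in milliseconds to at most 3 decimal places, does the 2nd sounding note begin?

1. 0.0ms @ 0 + 774.194ms (2)
2. 774.194ms @ 2 + 774.194ms (2)

note 2 onset = 2b = 774.194ms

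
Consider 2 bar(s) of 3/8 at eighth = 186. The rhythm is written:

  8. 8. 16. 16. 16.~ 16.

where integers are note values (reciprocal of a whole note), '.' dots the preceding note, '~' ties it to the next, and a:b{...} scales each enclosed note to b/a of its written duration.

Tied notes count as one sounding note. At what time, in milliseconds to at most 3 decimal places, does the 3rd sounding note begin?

note 3 onset = 3b = 967.742ms

1. 0.0ms @ 0 + 483.871ms (3/2)
2. 483.871ms @ 3/2 + 483.871ms (3/2)
3. 967.742ms @ 3 + 241.935ms (3/4)
4. 1209.677ms @ 15/4 + 241.935ms (3/4)
5. 1451.613ms @ 9/2 + 483.871ms (3/2)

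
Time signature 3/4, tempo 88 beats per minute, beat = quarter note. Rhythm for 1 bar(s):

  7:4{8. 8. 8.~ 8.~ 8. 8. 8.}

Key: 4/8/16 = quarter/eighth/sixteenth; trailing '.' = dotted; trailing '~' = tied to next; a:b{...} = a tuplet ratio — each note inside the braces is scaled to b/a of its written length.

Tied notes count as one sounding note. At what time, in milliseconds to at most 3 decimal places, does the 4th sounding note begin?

note 4 onset = 15/7b = 1461.039ms

1. 0.0ms @ 0 + 292.208ms (3/7)
2. 292.208ms @ 3/7 + 292.208ms (3/7)
3. 584.416ms @ 6/7 + 876.623ms (9/7)
4. 1461.039ms @ 15/7 + 292.208ms (3/7)
5. 1753.247ms @ 18/7 + 292.208ms (3/7)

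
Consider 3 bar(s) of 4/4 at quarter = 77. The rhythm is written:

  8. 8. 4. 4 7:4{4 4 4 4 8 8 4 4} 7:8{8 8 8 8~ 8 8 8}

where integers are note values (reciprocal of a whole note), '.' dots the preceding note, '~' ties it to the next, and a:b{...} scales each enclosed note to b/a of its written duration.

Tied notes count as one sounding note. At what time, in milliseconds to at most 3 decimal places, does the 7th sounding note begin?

note 7 onset = 36/7b = 4007.421ms

1. 0.0ms @ 0 + 584.416ms (3/4)
2. 584.416ms @ 3/4 + 584.416ms (3/4)
3. 1168.831ms @ 3/2 + 1168.831ms (3/2)
4. 2337.662ms @ 3 + 779.221ms (1)
5. 3116.883ms @ 4 + 445.269ms (4/7)
6. 3562.152ms @ 32/7 + 445.269ms (4/7)
7. 4007.421ms @ 36/7 + 445.269ms (4/7)
8. 4452.69ms @ 40/7 + 445.269ms (4/7)
9. 4897.959ms @ 44/7 + 222.635ms (2/7)
10. 5120.594ms @ 46/7 + 222.635ms (2/7)
11. 5343.228ms @ 48/7 + 445.269ms (4/7)
12. 5788.497ms @ 52/7 + 445.269ms (4/7)
13. 6233.766ms @ 8 + 445.269ms (4/7)
14. 6679.035ms @ 60/7 + 445.269ms (4/7)
15. 7124.304ms @ 64/7 + 445.269ms (4/7)
16. 7569.573ms @ 68/7 + 890.538ms (8/7)
17. 8460.111ms @ 76/7 + 445.269ms (4/7)
18. 8905.38ms @ 80/7 + 445.269ms (4/7)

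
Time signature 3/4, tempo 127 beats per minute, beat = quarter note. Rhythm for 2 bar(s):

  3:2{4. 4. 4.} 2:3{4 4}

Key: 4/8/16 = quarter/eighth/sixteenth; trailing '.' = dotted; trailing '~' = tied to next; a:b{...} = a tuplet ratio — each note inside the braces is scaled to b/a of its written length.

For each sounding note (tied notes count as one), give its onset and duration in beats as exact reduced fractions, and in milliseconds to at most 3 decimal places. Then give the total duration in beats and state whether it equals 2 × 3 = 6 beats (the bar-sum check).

1) 0.0ms=0b +472.441ms=1b
2) 472.441ms=1b +472.441ms=1b
3) 944.882ms=2b +472.441ms=1b
4) 1417.323ms=3b +708.661ms=3/2b
5) 2125.984ms=9/2b +708.661ms=3/2b
Σ=6b of 6 (127bpm 3/4) — PASS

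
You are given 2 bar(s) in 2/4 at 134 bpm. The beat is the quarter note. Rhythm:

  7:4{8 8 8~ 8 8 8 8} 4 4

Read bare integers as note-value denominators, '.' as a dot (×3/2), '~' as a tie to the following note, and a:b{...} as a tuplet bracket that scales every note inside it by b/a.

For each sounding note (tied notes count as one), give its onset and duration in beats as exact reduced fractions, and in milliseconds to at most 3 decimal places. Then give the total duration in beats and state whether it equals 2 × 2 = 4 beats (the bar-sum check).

1) 0.0ms=0b +127.932ms=2/7b
2) 127.932ms=2/7b +127.932ms=2/7b
3) 255.864ms=4/7b +255.864ms=4/7b
4) 511.727ms=8/7b +127.932ms=2/7b
5) 639.659ms=10/7b +127.932ms=2/7b
6) 767.591ms=12/7b +127.932ms=2/7b
7) 895.522ms=2b +447.761ms=1b
8) 1343.284ms=3b +447.761ms=1b
Σ=4b of 4 (134bpm 2/4) — PASS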